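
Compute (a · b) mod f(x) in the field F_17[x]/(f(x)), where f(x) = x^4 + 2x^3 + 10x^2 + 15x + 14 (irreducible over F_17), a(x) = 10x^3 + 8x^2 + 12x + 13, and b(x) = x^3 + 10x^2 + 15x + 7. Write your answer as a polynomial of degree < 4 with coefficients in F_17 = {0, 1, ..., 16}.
a · b ≡ 7x^3 + 11x^2 + 16x + 6 (mod f(x))

Multiply in F_17[x]: a(x)·b(x) = (10x^3 + 8x^2 + 12x + 13)·(x^3 + 10x^2 + 15x + 7) = 10x^6 + 6x^5 + 4x^4 + 9x^2 + 7x + 6. This has degree ≥ 4, so divide by f(x) over F_17: 10x^6 + 6x^5 + 4x^4 + 9x^2 + 7x + 6 = (10x^2 + 3x)·(x^4 + 2x^3 + 10x^2 + 15x + 14) + (7x^3 + 11x^2 + 16x + 6). Hence a·b ≡ 7x^3 + 11x^2 + 16x + 6 (mod f). (F_17[x]/(f) is a field with 17^4 = 83521 elements since f is irreducible of degree 4.)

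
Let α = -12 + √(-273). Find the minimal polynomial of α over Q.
m_α(x) = x^2 + 24x + 417

From α + 12 = √(-273), squaring gives (α + 12)^2 = -273, i.e. α^2 + 24α + 144 = -273, so α^2 + 24α + 417 = 0. The discriminant of x^2 + 24x + 417 is (24)^2 - 4·(417) = 576 - 1668 = -1092, and 4·(-273) is not a perfect square in Q since -273 is squarefree and ≠ 1. Hence x^2 + 24x + 417 is irreducible over Q and is the minimal polynomial of α.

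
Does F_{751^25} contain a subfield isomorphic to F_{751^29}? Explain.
No: F_{751^29} is not a subfield of F_{751^25}

F_{p^m} embeds in F_{p^n} iff m | n. Here 29 ∤ 25 (since 25 = 0·29 + 25 with remainder 25 ≠ 0), so F_{751^29} is not a subfield of F_{751^25}. Equivalently: if it were, the tower law would give 29 = [F_{751^29}:F_751] dividing [F_{751^25}:F_751] = 25, contradiction.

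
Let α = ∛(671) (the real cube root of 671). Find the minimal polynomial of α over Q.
m_α(x) = x^3 - 671

α satisfies α^3 = 671, so x^3 - 671 annihilates α. By the rational root test, a rational root p/q (in lowest terms) of x^3 - 671 would satisfy p^3 = 671 q^3, forcing q = 1 and p^3 = 671; but 671 is not a perfect cube, contradiction. A monic cubic over Q with no rational root is irreducible (any nontrivial factorization would include a linear factor). Hence x^3 - 671 is the minimal polynomial of α, and in particular [Q(α):Q] = 3.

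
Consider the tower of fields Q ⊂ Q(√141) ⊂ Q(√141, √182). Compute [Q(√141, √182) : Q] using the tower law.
[Q(√141, √182) : Q] = 4

[Q(√141):Q] = 2 (min poly x^2 - 141, irreducible since 141 is squarefree > 1). For the top step, suppose √182 ∈ Q(√141), say √182 = c + d√141 with c, d ∈ Q. Squaring: 182 = c^2 + 141d^2 + 2cd√141. Since √141 ∉ Q this forces 2cd = 0. If d = 0 then √182 = c ∈ Q, contradicting 182 squarefree > 1. If c = 0 then 182 = 141d^2, so 141·182 = (141d)^2 is a perfect square in Q — but 141·182 = 25662 is not a perfect square (since 141 and 182 are distinct squarefree integers). Contradiction. Hence √182 ∉ Q(√141), so x^2 - 182 stays irreducible over Q(√141) and [Q(√141, √182) : Q(√141)] = 2. By the tower law, [Q(√141, √182) : Q] = 2 · 2 = 4.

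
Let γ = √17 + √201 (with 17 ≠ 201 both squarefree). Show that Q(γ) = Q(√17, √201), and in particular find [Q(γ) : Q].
[Q(γ) : Q] = 4 (equivalently, Q(γ) = Q(√17, √201))

Obviously Q(γ) ⊆ Q(√17, √201), and [Q(√17, √201):Q] = 4 (since 17, 201 are distinct squarefree integers > 1 with 3417 not a perfect square). To show equality we compute the minimal polynomial of γ. From γ = √17 + √201: γ^2 = 17 + 2√(3417) + 201 = 218 + 2√(3417), so γ^2 - 218 = 2√(3417); squaring, (γ^2 - 218)^2 = 4·3417, i.e. γ^4 - 436γ^2 + 47524 - 13668 = 0, i.e. γ^4 - 436γ^2 + 33856 = 0. So γ is a root of x^4 - 436x^2 + 33856. This polynomial is irreducible over Q: it has no rational root (each ±√17 ± √201 is irrational), and any factorization into two quadratics over Q would force √(3417) ∈ Q (pairing opposite roots) or √17, √201 ∈ Q (other pairings), all impossible. Hence [Q(γ):Q] = 4 = [Q(√17, √201):Q], so Q(γ) = Q(√17, √201).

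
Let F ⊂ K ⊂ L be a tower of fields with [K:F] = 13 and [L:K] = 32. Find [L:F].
[L:F] = 416

The tower law says that for any tower of field extensions F ⊂ K ⊂ L with finite degrees, [L:F] = [L:K] · [K:F]. Here this gives [L:F] = 32 · 13 = 416.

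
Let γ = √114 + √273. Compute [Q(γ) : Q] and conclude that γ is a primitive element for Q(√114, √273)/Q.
[Q(γ) : Q] = 4 (equivalently, Q(γ) = Q(√114, √273))

Obviously Q(γ) ⊆ Q(√114, √273), and [Q(√114, √273):Q] = 4 (since 114, 273 are distinct squarefree integers > 1 with 31122 not a perfect square). To show equality we compute the minimal polynomial of γ. From γ = √114 + √273: γ^2 = 114 + 2√(31122) + 273 = 387 + 2√(31122), so γ^2 - 387 = 2√(31122); squaring, (γ^2 - 387)^2 = 4·31122, i.e. γ^4 - 774γ^2 + 149769 - 124488 = 0, i.e. γ^4 - 774γ^2 + 25281 = 0. So γ is a root of x^4 - 774x^2 + 25281. This polynomial is irreducible over Q: it has no rational root (each ±√114 ± √273 is irrational), and any factorization into two quadratics over Q would force √(31122) ∈ Q (pairing opposite roots) or √114, √273 ∈ Q (other pairings), all impossible. Hence [Q(γ):Q] = 4 = [Q(√114, √273):Q], so Q(γ) = Q(√114, √273).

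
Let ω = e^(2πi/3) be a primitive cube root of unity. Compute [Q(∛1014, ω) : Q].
[Q(∛1014, ω) : Q] = 6

[Q(∛1014):Q] = 3 (min poly x^3 - 1014, irreducible since 1014 is not a perfect cube). [Q(ω):Q] = 2 (min poly x^2 + x + 1). Since Q(∛1014) ⊂ R and ω ∉ R, we have ω ∉ Q(∛1014), so x^2 + x + 1 remains irreducible over Q(∛1014) and [Q(∛1014, ω) : Q(∛1014)] = 2. By the tower law, [Q(∛1014, ω) : Q] = 3 · 2 = 6. (In fact Q(∛1014, ω) is the splitting field of x^3 - 1014 over Q.)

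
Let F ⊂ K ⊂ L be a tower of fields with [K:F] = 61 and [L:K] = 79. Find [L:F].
[L:F] = 4819

The tower law says that for any tower of field extensions F ⊂ K ⊂ L with finite degrees, [L:F] = [L:K] · [K:F]. Here this gives [L:F] = 79 · 61 = 4819.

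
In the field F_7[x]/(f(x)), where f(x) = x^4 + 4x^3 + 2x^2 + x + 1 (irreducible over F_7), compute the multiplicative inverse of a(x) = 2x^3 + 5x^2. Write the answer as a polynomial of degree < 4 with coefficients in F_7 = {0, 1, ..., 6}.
a(x)^(-1) ≡ 5x^3 + x^2 + 2x + 6 (mod f(x))

Since f is irreducible over F_7, F_7[x]/(f) is a field and a(x) ≠ 0 has an inverse. Apply the extended Euclidean algorithm to f(x) and a(x) in F_7[x]: f(x) = (4x + 6)·a(x) + (x + 1);  a(x) = (2x^2 + 3x + 4)·(x + 1) + (3). The last nonzero remainder is the constant 3 = gcd(f, a) in F_7. Back-substituting through the division chain expresses 3 = s(x)·a(x) + t(x)·f(x) with s(x) ≡ x^3 + 3x^2 + 6x + 4 (mod f), so (x^3 + 3x^2 + 6x + 4)·a(x) ≡ 3 (mod f). Multiplying by 3^(-1) ≡ 5 in F_7 gives a(x)^(-1) ≡ 5·(x^3 + 3x^2 + 6x + 4) ≡ 5x^3 + x^2 + 2x + 6 (mod f). Check: (2x^3 + 5x^2)·(5x^3 + x^2 + 2x + 6) = 3x^6 + 6x^5 + 2x^4 + x^3 + 2x^2 ≡ 1 (mod x^4 + 4x^3 + 2x^2 + x + 1).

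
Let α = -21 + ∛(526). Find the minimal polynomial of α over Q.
m_α(x) = x^3 + 63x^2 + 1323x + 8735

Set β = α + 21 = ∛(526), so β^3 = 526. Then (α + 21)^3 - 526 = 0, i.e. α is a root of g(x) = (x + 21)^3 - 526 = x^3 + 63x^2 + 1323x + 8735. Since g(x) = h(x + 21) where h(x) = x^3 - 526, and h is irreducible over Q (because 526 is not a perfect cube, so h has no rational root, and a monic cubic with no rational root is irreducible), g is also irreducible (irreducibility is preserved under the substitution x → x + 21). Hence m_α(x) = x^3 + 63x^2 + 1323x + 8735.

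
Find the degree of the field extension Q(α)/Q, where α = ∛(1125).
[Q(α):Q] = 3

The minimal polynomial of α is x^3 - 1125, irreducible over Q since 1125 is not a perfect cube (so x^3 - 1125 has no rational root). Hence [Q(α):Q] = deg(m_α) = 3.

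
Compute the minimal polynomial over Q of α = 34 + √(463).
m_α(x) = x^2 - 68x + 693

From α - 34 = √(463), squaring gives (α - 34)^2 = 463, i.e. α^2 - 68α + 1156 = 463, so α^2 - 68α + 693 = 0. The discriminant of x^2 - 68x + 693 is (-68)^2 - 4·(693) = 4624 - 2772 = 1852, and 4·(463) is not a perfect square in Q since 463 is squarefree and ≠ 1. Hence x^2 - 68x + 693 is irreducible over Q and is the minimal polynomial of α.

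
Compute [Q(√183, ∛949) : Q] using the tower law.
[Q(√183, ∛949) : Q] = 6

Let L = Q(√183, ∛949). Since Q(√183) ⊂ L and [Q(√183):Q] = 2, the tower law gives 2 | [L:Q]. Likewise Q(∛949) ⊂ L with [Q(∛949):Q] = 3 (because 949 is not a perfect cube), so 3 | [L:Q]. As gcd(2,3) = 1, [L:Q] is divisible by 6. Conversely L is generated over Q by √183 and ∛949, so [L:Q] ≤ 2·3 = 6. Therefore [Q(√183, ∛949) : Q] = 6.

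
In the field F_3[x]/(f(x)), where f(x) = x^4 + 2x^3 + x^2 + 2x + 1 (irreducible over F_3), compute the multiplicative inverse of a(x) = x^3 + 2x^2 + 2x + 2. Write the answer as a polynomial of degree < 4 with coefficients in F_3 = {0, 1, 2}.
a(x)^(-1) ≡ 2x^2 + x + 1 (mod f(x))

Since f is irreducible over F_3, F_3[x]/(f) is a field and a(x) ≠ 0 has an inverse. Apply the extended Euclidean algorithm to f(x) and a(x) in F_3[x]: f(x) = (x)·a(x) + (2x^2 + 1);  a(x) = (2x + 1)·(2x^2 + 1) + (1). The last nonzero remainder is the constant 1 = gcd(f, a) in F_3. Back-substituting through the division chain expresses 1 = s(x)·a(x) + t(x)·f(x) with s(x) ≡ 2x^2 + x + 1 (mod f), so a(x)^(-1) ≡ s(x) = 2x^2 + x + 1 (mod f). Check: (x^3 + 2x^2 + 2x + 2)·(2x^2 + x + 1) = 2x^5 + 2x^4 + x^3 + 2x^2 + x + 2 ≡ 1 (mod x^4 + 2x^3 + x^2 + 2x + 1).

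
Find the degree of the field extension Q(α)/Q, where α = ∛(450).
[Q(α):Q] = 3

The minimal polynomial of α is x^3 - 450, irreducible over Q since 450 is not a perfect cube (so x^3 - 450 has no rational root). Hence [Q(α):Q] = deg(m_α) = 3.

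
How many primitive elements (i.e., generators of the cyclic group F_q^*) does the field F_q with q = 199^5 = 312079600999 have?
There are φ(312079600998) = 93237606000 primitive elements

F_q^* is cyclic of order q - 1 = 312079600998. A cyclic group of order m has exactly φ(m) generators. Here m = 312079600998 = 2 · 3^2 · 11 · 71 · 22199431, so the number of primitive elements is φ(312079600998) = 93237606000.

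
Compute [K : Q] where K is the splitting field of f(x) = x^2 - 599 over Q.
[K : Q] = 2

f(x) = x^2 - 599 factors as (x - √599)(x + √599). The splitting field is K = Q(√599). Since 599 is squarefree and > 1, it is not a perfect square, so x^2 - 599 is irreducible over Q and [Q(√599) : Q] = 2. Hence [K : Q] = 2.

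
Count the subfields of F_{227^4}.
F_{227^4} has 3 subfields

The subfields of F_{p^n} are exactly the fields F_{p^d} for d | n (each is the fixed field of the unique index-d subgroup of Gal(F_{p^n}/F_p) ≅ Z/nZ). The divisors of n = 4 are {1, 2, 4}, giving 3 subfields: F_{227^1}, F_{227^2}, F_{227^4}.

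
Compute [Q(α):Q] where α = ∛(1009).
[Q(α):Q] = 3

The minimal polynomial of α is x^3 - 1009, irreducible over Q since 1009 is not a perfect cube (so x^3 - 1009 has no rational root). Hence [Q(α):Q] = deg(m_α) = 3.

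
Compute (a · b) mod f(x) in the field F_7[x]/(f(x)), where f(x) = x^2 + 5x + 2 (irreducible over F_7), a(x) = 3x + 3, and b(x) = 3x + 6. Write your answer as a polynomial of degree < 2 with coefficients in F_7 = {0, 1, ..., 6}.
a · b ≡ 3x (mod f(x))

Multiply in F_7[x]: a(x)·b(x) = (3x + 3)·(3x + 6) = 2x^2 + 6x + 4. This has degree ≥ 2, so divide by f(x) over F_7: 2x^2 + 6x + 4 = (2)·(x^2 + 5x + 2) + (3x). Hence a·b ≡ 3x (mod f). (F_7[x]/(f) is a field with 7^2 = 49 elements since f is irreducible of degree 2.)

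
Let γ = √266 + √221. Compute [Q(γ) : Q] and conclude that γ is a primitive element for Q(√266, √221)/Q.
[Q(γ) : Q] = 4 (equivalently, Q(γ) = Q(√266, √221))

Obviously Q(γ) ⊆ Q(√266, √221), and [Q(√266, √221):Q] = 4 (since 266, 221 are distinct squarefree integers > 1 with 58786 not a perfect square). To show equality we compute the minimal polynomial of γ. From γ = √266 + √221: γ^2 = 266 + 2√(58786) + 221 = 487 + 2√(58786), so γ^2 - 487 = 2√(58786); squaring, (γ^2 - 487)^2 = 4·58786, i.e. γ^4 - 974γ^2 + 237169 - 235144 = 0, i.e. γ^4 - 974γ^2 + 2025 = 0. So γ is a root of x^4 - 974x^2 + 2025. This polynomial is irreducible over Q: it has no rational root (each ±√266 ± √221 is irrational), and any factorization into two quadratics over Q would force √(58786) ∈ Q (pairing opposite roots) or √266, √221 ∈ Q (other pairings), all impossible. Hence [Q(γ):Q] = 4 = [Q(√266, √221):Q], so Q(γ) = Q(√266, √221).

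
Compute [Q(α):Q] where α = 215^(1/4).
[Q(α):Q] = 4

α is a root of x^4 - 215. By Eisenstein's criterion at the prime p = 5 (which divides the constant term 215 but p^2 = 25 does not, since 215 is squarefree), x^4 - 215 is irreducible over Q. Hence [Q(α):Q] = 4.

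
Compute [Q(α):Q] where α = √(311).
[Q(α):Q] = 2

[Q(α):Q] equals the degree of the minimal polynomial of α. Here α^2 = 311 and x^2 - 311 is irreducible (d = 311 is squarefree, ≠ 1, hence not a square), so deg(m_α) = 2. Thus [Q(α):Q] = 2.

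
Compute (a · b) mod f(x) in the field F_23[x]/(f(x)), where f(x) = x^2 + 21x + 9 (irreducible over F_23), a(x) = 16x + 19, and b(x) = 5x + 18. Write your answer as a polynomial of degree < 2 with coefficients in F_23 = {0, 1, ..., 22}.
a · b ≡ 14x + 13 (mod f(x))

Multiply in F_23[x]: a(x)·b(x) = (16x + 19)·(5x + 18) = 11x^2 + 15x + 20. This has degree ≥ 2, so divide by f(x) over F_23: 11x^2 + 15x + 20 = (11)·(x^2 + 21x + 9) + (14x + 13). Hence a·b ≡ 14x + 13 (mod f). (F_23[x]/(f) is a field with 23^2 = 529 elements since f is irreducible of degree 2.)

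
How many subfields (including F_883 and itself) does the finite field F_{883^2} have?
F_{883^2} has 2 subfields

The subfields of F_{p^n} are exactly the fields F_{p^d} for d | n (each is the fixed field of the unique index-d subgroup of Gal(F_{p^n}/F_p) ≅ Z/nZ). The divisors of n = 2 are {1, 2}, giving 2 subfields: F_{883^1}, F_{883^2}.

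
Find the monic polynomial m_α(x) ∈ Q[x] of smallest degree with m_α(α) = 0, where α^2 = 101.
m_α(x) = x^2 - 101

α satisfies α^2 - 101 = 0, so x^2 - 101 annihilates α. Since d = 101 is squarefree and ≠ 1, it is not a perfect square in Q, so x^2 - 101 has no rational root and is therefore irreducible over Q (a degree-2 polynomial over a field is irreducible iff it has no root). Hence m_α(x) = x^2 - 101.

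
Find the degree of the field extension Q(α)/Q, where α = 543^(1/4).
[Q(α):Q] = 4

α is a root of x^4 - 543. By Eisenstein's criterion at the prime p = 3 (which divides the constant term 543 but p^2 = 9 does not, since 543 is squarefree), x^4 - 543 is irreducible over Q. Hence [Q(α):Q] = 4.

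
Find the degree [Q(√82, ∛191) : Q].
[Q(√82, ∛191) : Q] = 6

Let L = Q(√82, ∛191). Since Q(√82) ⊂ L and [Q(√82):Q] = 2, the tower law gives 2 | [L:Q]. Likewise Q(∛191) ⊂ L with [Q(∛191):Q] = 3 (because 191 is not a perfect cube), so 3 | [L:Q]. As gcd(2,3) = 1, [L:Q] is divisible by 6. Conversely L is generated over Q by √82 and ∛191, so [L:Q] ≤ 2·3 = 6. Therefore [Q(√82, ∛191) : Q] = 6.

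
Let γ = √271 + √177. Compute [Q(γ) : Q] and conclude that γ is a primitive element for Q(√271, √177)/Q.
[Q(γ) : Q] = 4 (equivalently, Q(γ) = Q(√271, √177))

Obviously Q(γ) ⊆ Q(√271, √177), and [Q(√271, √177):Q] = 4 (since 271, 177 are distinct squarefree integers > 1 with 47967 not a perfect square). To show equality we compute the minimal polynomial of γ. From γ = √271 + √177: γ^2 = 271 + 2√(47967) + 177 = 448 + 2√(47967), so γ^2 - 448 = 2√(47967); squaring, (γ^2 - 448)^2 = 4·47967, i.e. γ^4 - 896γ^2 + 200704 - 191868 = 0, i.e. γ^4 - 896γ^2 + 8836 = 0. So γ is a root of x^4 - 896x^2 + 8836. This polynomial is irreducible over Q: it has no rational root (each ±√271 ± √177 is irrational), and any factorization into two quadratics over Q would force √(47967) ∈ Q (pairing opposite roots) or √271, √177 ∈ Q (other pairings), all impossible. Hence [Q(γ):Q] = 4 = [Q(√271, √177):Q], so Q(γ) = Q(√271, √177).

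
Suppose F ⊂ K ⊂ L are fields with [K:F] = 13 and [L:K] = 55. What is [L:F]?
[L:F] = 715

The tower law says that for any tower of field extensions F ⊂ K ⊂ L with finite degrees, [L:F] = [L:K] · [K:F]. Here this gives [L:F] = 55 · 13 = 715.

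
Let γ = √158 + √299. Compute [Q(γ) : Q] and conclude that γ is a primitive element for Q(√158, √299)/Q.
[Q(γ) : Q] = 4 (equivalently, Q(γ) = Q(√158, √299))

Obviously Q(γ) ⊆ Q(√158, √299), and [Q(√158, √299):Q] = 4 (since 158, 299 are distinct squarefree integers > 1 with 47242 not a perfect square). To show equality we compute the minimal polynomial of γ. From γ = √158 + √299: γ^2 = 158 + 2√(47242) + 299 = 457 + 2√(47242), so γ^2 - 457 = 2√(47242); squaring, (γ^2 - 457)^2 = 4·47242, i.e. γ^4 - 914γ^2 + 208849 - 188968 = 0, i.e. γ^4 - 914γ^2 + 19881 = 0. So γ is a root of x^4 - 914x^2 + 19881. This polynomial is irreducible over Q: it has no rational root (each ±√158 ± √299 is irrational), and any factorization into two quadratics over Q would force √(47242) ∈ Q (pairing opposite roots) or √158, √299 ∈ Q (other pairings), all impossible. Hence [Q(γ):Q] = 4 = [Q(√158, √299):Q], so Q(γ) = Q(√158, √299).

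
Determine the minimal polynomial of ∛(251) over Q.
m_α(x) = x^3 - 251

α satisfies α^3 = 251, so x^3 - 251 annihilates α. By the rational root test, a rational root p/q (in lowest terms) of x^3 - 251 would satisfy p^3 = 251 q^3, forcing q = 1 and p^3 = 251; but 251 is not a perfect cube, contradiction. A monic cubic over Q with no rational root is irreducible (any nontrivial factorization would include a linear factor). Hence x^3 - 251 is the minimal polynomial of α, and in particular [Q(α):Q] = 3.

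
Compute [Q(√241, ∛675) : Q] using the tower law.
[Q(√241, ∛675) : Q] = 6

Let L = Q(√241, ∛675). Since Q(√241) ⊂ L and [Q(√241):Q] = 2, the tower law gives 2 | [L:Q]. Likewise Q(∛675) ⊂ L with [Q(∛675):Q] = 3 (because 675 is not a perfect cube), so 3 | [L:Q]. As gcd(2,3) = 1, [L:Q] is divisible by 6. Conversely L is generated over Q by √241 and ∛675, so [L:Q] ≤ 2·3 = 6. Therefore [Q(√241, ∛675) : Q] = 6.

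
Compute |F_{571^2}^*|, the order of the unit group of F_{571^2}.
|F_{571^2}^*| = 326040

F_{571^2} has 571^2 = 326041 elements; its multiplicative group consists of all nonzero elements, so |F_{571^2}^*| = 326041 - 1 = 326040. (It is cyclic since any finite subgroup of the multiplicative group of a field is cyclic.)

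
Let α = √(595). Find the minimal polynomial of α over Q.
m_α(x) = x^2 - 595

α satisfies α^2 - 595 = 0, so x^2 - 595 annihilates α. Since d = 595 is squarefree and ≠ 1, it is not a perfect square in Q, so x^2 - 595 has no rational root and is therefore irreducible over Q (a degree-2 polynomial over a field is irreducible iff it has no root). Hence m_α(x) = x^2 - 595.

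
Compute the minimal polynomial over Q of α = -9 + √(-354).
m_α(x) = x^2 + 18x + 435

From α + 9 = √(-354), squaring gives (α + 9)^2 = -354, i.e. α^2 + 18α + 81 = -354, so α^2 + 18α + 435 = 0. The discriminant of x^2 + 18x + 435 is (18)^2 - 4·(435) = 324 - 1740 = -1416, and 4·(-354) is not a perfect square in Q since -354 is squarefree and ≠ 1. Hence x^2 + 18x + 435 is irreducible over Q and is the minimal polynomial of α.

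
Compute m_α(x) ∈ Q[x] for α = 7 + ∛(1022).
m_α(x) = x^3 - 21x^2 + 147x - 1365

Set β = α - 7 = ∛(1022), so β^3 = 1022. Then (α - 7)^3 - 1022 = 0, i.e. α is a root of g(x) = (x - 7)^3 - 1022 = x^3 - 21x^2 + 147x - 1365. Since g(x) = h(x - 7) where h(x) = x^3 - 1022, and h is irreducible over Q (because 1022 is not a perfect cube, so h has no rational root, and a monic cubic with no rational root is irreducible), g is also irreducible (irreducibility is preserved under the substitution x → x - 7). Hence m_α(x) = x^3 - 21x^2 + 147x - 1365.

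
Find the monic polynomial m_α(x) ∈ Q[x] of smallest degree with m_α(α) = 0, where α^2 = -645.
m_α(x) = x^2 + 645

α satisfies α^2 + 645 = 0, so x^2 + 645 annihilates α. Since d = -645 is squarefree and ≠ 1, it is not a perfect square in Q, so x^2 + 645 has no rational root and is therefore irreducible over Q (a degree-2 polynomial over a field is irreducible iff it has no root). Hence m_α(x) = x^2 + 645.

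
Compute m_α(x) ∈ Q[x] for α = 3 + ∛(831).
m_α(x) = x^3 - 9x^2 + 27x - 858

Set β = α - 3 = ∛(831), so β^3 = 831. Then (α - 3)^3 - 831 = 0, i.e. α is a root of g(x) = (x - 3)^3 - 831 = x^3 - 9x^2 + 27x - 858. Since g(x) = h(x - 3) where h(x) = x^3 - 831, and h is irreducible over Q (because 831 is not a perfect cube, so h has no rational root, and a monic cubic with no rational root is irreducible), g is also irreducible (irreducibility is preserved under the substitution x → x - 3). Hence m_α(x) = x^3 - 9x^2 + 27x - 858.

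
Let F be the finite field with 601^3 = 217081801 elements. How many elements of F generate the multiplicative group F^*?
There are φ(217081800) = 53429760 primitive elements

F_q^* is cyclic of order q - 1 = 217081800. A cyclic group of order m has exactly φ(m) generators. Here m = 217081800 = 2^3 · 3^2 · 5^2 · 13 · 9277, so the number of primitive elements is φ(217081800) = 53429760.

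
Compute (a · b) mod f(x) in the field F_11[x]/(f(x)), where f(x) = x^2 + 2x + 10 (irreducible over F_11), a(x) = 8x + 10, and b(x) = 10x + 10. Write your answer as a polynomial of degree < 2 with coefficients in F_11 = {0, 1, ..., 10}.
a · b ≡ 9x + 4 (mod f(x))

Multiply in F_11[x]: a(x)·b(x) = (8x + 10)·(10x + 10) = 3x^2 + 4x + 1. This has degree ≥ 2, so divide by f(x) over F_11: 3x^2 + 4x + 1 = (3)·(x^2 + 2x + 10) + (9x + 4). Hence a·b ≡ 9x + 4 (mod f). (F_11[x]/(f) is a field with 11^2 = 121 elements since f is irreducible of degree 2.)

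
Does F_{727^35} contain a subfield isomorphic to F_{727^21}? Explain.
No: F_{727^21} is not a subfield of F_{727^35}

F_{p^m} embeds in F_{p^n} iff m | n. Here 21 ∤ 35 (since 35 = 1·21 + 14 with remainder 14 ≠ 0), so F_{727^21} is not a subfield of F_{727^35}. Equivalently: if it were, the tower law would give 21 = [F_{727^21}:F_727] dividing [F_{727^35}:F_727] = 35, contradiction.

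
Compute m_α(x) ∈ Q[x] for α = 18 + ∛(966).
m_α(x) = x^3 - 54x^2 + 972x - 6798

Set β = α - 18 = ∛(966), so β^3 = 966. Then (α - 18)^3 - 966 = 0, i.e. α is a root of g(x) = (x - 18)^3 - 966 = x^3 - 54x^2 + 972x - 6798. Since g(x) = h(x - 18) where h(x) = x^3 - 966, and h is irreducible over Q (because 966 is not a perfect cube, so h has no rational root, and a monic cubic with no rational root is irreducible), g is also irreducible (irreducibility is preserved under the substitution x → x - 18). Hence m_α(x) = x^3 - 54x^2 + 972x - 6798.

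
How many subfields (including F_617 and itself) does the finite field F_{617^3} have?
F_{617^3} has 2 subfields

The subfields of F_{p^n} are exactly the fields F_{p^d} for d | n (each is the fixed field of the unique index-d subgroup of Gal(F_{p^n}/F_p) ≅ Z/nZ). The divisors of n = 3 are {1, 3}, giving 2 subfields: F_{617^1}, F_{617^3}.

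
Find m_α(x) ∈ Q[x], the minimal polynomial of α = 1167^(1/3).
m_α(x) = x^3 - 1167

α satisfies α^3 = 1167, so x^3 - 1167 annihilates α. By the rational root test, a rational root p/q (in lowest terms) of x^3 - 1167 would satisfy p^3 = 1167 q^3, forcing q = 1 and p^3 = 1167; but 1167 is not a perfect cube, contradiction. A monic cubic over Q with no rational root is irreducible (any nontrivial factorization would include a linear factor). Hence x^3 - 1167 is the minimal polynomial of α, and in particular [Q(α):Q] = 3.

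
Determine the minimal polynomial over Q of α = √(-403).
m_α(x) = x^2 + 403

α satisfies α^2 + 403 = 0, so x^2 + 403 annihilates α. Since d = -403 is squarefree and ≠ 1, it is not a perfect square in Q, so x^2 + 403 has no rational root and is therefore irreducible over Q (a degree-2 polynomial over a field is irreducible iff it has no root). Hence m_α(x) = x^2 + 403.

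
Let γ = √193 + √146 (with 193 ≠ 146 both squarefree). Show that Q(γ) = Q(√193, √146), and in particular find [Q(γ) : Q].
[Q(γ) : Q] = 4 (equivalently, Q(γ) = Q(√193, √146))

Obviously Q(γ) ⊆ Q(√193, √146), and [Q(√193, √146):Q] = 4 (since 193, 146 are distinct squarefree integers > 1 with 28178 not a perfect square). To show equality we compute the minimal polynomial of γ. From γ = √193 + √146: γ^2 = 193 + 2√(28178) + 146 = 339 + 2√(28178), so γ^2 - 339 = 2√(28178); squaring, (γ^2 - 339)^2 = 4·28178, i.e. γ^4 - 678γ^2 + 114921 - 112712 = 0, i.e. γ^4 - 678γ^2 + 2209 = 0. So γ is a root of x^4 - 678x^2 + 2209. This polynomial is irreducible over Q: it has no rational root (each ±√193 ± √146 is irrational), and any factorization into two quadratics over Q would force √(28178) ∈ Q (pairing opposite roots) or √193, √146 ∈ Q (other pairings), all impossible. Hence [Q(γ):Q] = 4 = [Q(√193, √146):Q], so Q(γ) = Q(√193, √146).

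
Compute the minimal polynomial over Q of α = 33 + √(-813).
m_α(x) = x^2 - 66x + 1902

From α - 33 = √(-813), squaring gives (α - 33)^2 = -813, i.e. α^2 - 66α + 1089 = -813, so α^2 - 66α + 1902 = 0. The discriminant of x^2 - 66x + 1902 is (-66)^2 - 4·(1902) = 4356 - 7608 = -3252, and 4·(-813) is not a perfect square in Q since -813 is squarefree and ≠ 1. Hence x^2 - 66x + 1902 is irreducible over Q and is the minimal polynomial of α.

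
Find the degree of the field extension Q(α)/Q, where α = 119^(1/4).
[Q(α):Q] = 4

α is a root of x^4 - 119. By Eisenstein's criterion at the prime p = 7 (which divides the constant term 119 but p^2 = 49 does not, since 119 is squarefree), x^4 - 119 is irreducible over Q. Hence [Q(α):Q] = 4.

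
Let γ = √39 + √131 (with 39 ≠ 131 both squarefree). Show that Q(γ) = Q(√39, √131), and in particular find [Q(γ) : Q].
[Q(γ) : Q] = 4 (equivalently, Q(γ) = Q(√39, √131))

Obviously Q(γ) ⊆ Q(√39, √131), and [Q(√39, √131):Q] = 4 (since 39, 131 are distinct squarefree integers > 1 with 5109 not a perfect square). To show equality we compute the minimal polynomial of γ. From γ = √39 + √131: γ^2 = 39 + 2√(5109) + 131 = 170 + 2√(5109), so γ^2 - 170 = 2√(5109); squaring, (γ^2 - 170)^2 = 4·5109, i.e. γ^4 - 340γ^2 + 28900 - 20436 = 0, i.e. γ^4 - 340γ^2 + 8464 = 0. So γ is a root of x^4 - 340x^2 + 8464. This polynomial is irreducible over Q: it has no rational root (each ±√39 ± √131 is irrational), and any factorization into two quadratics over Q would force √(5109) ∈ Q (pairing opposite roots) or √39, √131 ∈ Q (other pairings), all impossible. Hence [Q(γ):Q] = 4 = [Q(√39, √131):Q], so Q(γ) = Q(√39, √131).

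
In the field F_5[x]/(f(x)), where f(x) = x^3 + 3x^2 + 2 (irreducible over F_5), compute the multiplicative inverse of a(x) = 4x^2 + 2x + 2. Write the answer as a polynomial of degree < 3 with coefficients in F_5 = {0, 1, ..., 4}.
a(x)^(-1) ≡ 2x^2 + 4x + 4 (mod f(x))

Since f is irreducible over F_5, F_5[x]/(f) is a field and a(x) ≠ 0 has an inverse. Apply the extended Euclidean algorithm to f(x) and a(x) in F_5[x]: f(x) = (4x)·a(x) + (2x + 2);  a(x) = (2x + 4)·(2x + 2) + (4). The last nonzero remainder is the constant 4 = gcd(f, a) in F_5. Back-substituting through the division chain expresses 4 = s(x)·a(x) + t(x)·f(x) with s(x) ≡ 3x^2 + x + 1 (mod f), so (3x^2 + x + 1)·a(x) ≡ 4 (mod f). Multiplying by 4^(-1) ≡ 4 in F_5 gives a(x)^(-1) ≡ 4·(3x^2 + x + 1) ≡ 2x^2 + 4x + 4 (mod f). Check: (4x^2 + 2x + 2)·(2x^2 + 4x + 4) = 3x^4 + 3x^2 + x + 3 ≡ 1 (mod x^3 + 3x^2 + 2).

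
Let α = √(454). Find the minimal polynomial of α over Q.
m_α(x) = x^2 - 454

α satisfies α^2 - 454 = 0, so x^2 - 454 annihilates α. Since d = 454 is squarefree and ≠ 1, it is not a perfect square in Q, so x^2 - 454 has no rational root and is therefore irreducible over Q (a degree-2 polynomial over a field is irreducible iff it has no root). Hence m_α(x) = x^2 - 454.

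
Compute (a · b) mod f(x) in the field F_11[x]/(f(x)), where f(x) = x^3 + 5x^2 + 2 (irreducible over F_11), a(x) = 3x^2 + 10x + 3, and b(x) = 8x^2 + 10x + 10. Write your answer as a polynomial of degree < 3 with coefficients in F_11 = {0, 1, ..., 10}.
a · b ≡ 6x^2 + 5x + 6 (mod f(x))

Multiply in F_11[x]: a(x)·b(x) = (3x^2 + 10x + 3)·(8x^2 + 10x + 10) = 2x^4 + 9x + 8. This has degree ≥ 3, so divide by f(x) over F_11: 2x^4 + 9x + 8 = (2x + 1)·(x^3 + 5x^2 + 2) + (6x^2 + 5x + 6). Hence a·b ≡ 6x^2 + 5x + 6 (mod f). (F_11[x]/(f) is a field with 11^3 = 1331 elements since f is irreducible of degree 3.)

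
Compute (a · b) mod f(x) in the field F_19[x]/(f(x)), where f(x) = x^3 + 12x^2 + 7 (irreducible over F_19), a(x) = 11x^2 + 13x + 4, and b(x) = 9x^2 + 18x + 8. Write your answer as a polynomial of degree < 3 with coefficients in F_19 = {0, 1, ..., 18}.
a · b ≡ 4x^2 + 15x + 6 (mod f(x))

Multiply in F_19[x]: a(x)·b(x) = (11x^2 + 13x + 4)·(9x^2 + 18x + 8) = 4x^4 + 11x^3 + 16x^2 + 5x + 13. This has degree ≥ 3, so divide by f(x) over F_19: 4x^4 + 11x^3 + 16x^2 + 5x + 13 = (4x + 1)·(x^3 + 12x^2 + 7) + (4x^2 + 15x + 6). Hence a·b ≡ 4x^2 + 15x + 6 (mod f). (F_19[x]/(f) is a field with 19^3 = 6859 elements since f is irreducible of degree 3.)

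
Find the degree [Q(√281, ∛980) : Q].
[Q(√281, ∛980) : Q] = 6

Let L = Q(√281, ∛980). Since Q(√281) ⊂ L and [Q(√281):Q] = 2, the tower law gives 2 | [L:Q]. Likewise Q(∛980) ⊂ L with [Q(∛980):Q] = 3 (because 980 is not a perfect cube), so 3 | [L:Q]. As gcd(2,3) = 1, [L:Q] is divisible by 6. Conversely L is generated over Q by √281 and ∛980, so [L:Q] ≤ 2·3 = 6. Therefore [Q(√281, ∛980) : Q] = 6.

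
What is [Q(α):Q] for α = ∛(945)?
[Q(α):Q] = 3

The minimal polynomial of α is x^3 - 945, irreducible over Q since 945 is not a perfect cube (so x^3 - 945 has no rational root). Hence [Q(α):Q] = deg(m_α) = 3.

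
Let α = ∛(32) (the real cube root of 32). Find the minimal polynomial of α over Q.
m_α(x) = x^3 - 32

α satisfies α^3 = 32, so x^3 - 32 annihilates α. By the rational root test, a rational root p/q (in lowest terms) of x^3 - 32 would satisfy p^3 = 32 q^3, forcing q = 1 and p^3 = 32; but 32 is not a perfect cube, contradiction. A monic cubic over Q with no rational root is irreducible (any nontrivial factorization would include a linear factor). Hence x^3 - 32 is the minimal polynomial of α, and in particular [Q(α):Q] = 3.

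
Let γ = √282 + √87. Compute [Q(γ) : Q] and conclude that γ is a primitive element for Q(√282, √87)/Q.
[Q(γ) : Q] = 4 (equivalently, Q(γ) = Q(√282, √87))

Obviously Q(γ) ⊆ Q(√282, √87), and [Q(√282, √87):Q] = 4 (since 282, 87 are distinct squarefree integers > 1 with 24534 not a perfect square). To show equality we compute the minimal polynomial of γ. From γ = √282 + √87: γ^2 = 282 + 2√(24534) + 87 = 369 + 2√(24534), so γ^2 - 369 = 2√(24534); squaring, (γ^2 - 369)^2 = 4·24534, i.e. γ^4 - 738γ^2 + 136161 - 98136 = 0, i.e. γ^4 - 738γ^2 + 38025 = 0. So γ is a root of x^4 - 738x^2 + 38025. This polynomial is irreducible over Q: it has no rational root (each ±√282 ± √87 is irrational), and any factorization into two quadratics over Q would force √(24534) ∈ Q (pairing opposite roots) or √282, √87 ∈ Q (other pairings), all impossible. Hence [Q(γ):Q] = 4 = [Q(√282, √87):Q], so Q(γ) = Q(√282, √87).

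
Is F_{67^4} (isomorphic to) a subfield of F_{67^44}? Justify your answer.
Yes: F_{67^4} is a subfield of F_{67^44}

F_{p^m} embeds in F_{p^n} iff m | n (since F_{p^n} is the splitting field of x^(p^n) - x, and F_{p^m} ⊂ F_{p^n} forces p^n to be a power of p^m, i.e. m | n; conversely if m | n then every root of x^(p^m) - x is a root of x^(p^n) - x). Here 4 | 44 (since 44 = 11·4), so F_{67^4} is a subfield of F_{67^44}, and [F_{67^44} : F_{67^4}] = 44/4 = 11.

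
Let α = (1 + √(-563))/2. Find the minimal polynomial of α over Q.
m_α(x) = x^2 - x + 141

From 2α - 1 = √(-563), squaring gives (2α - 1)^2 = -563, i.e. 4α^2 - 4α + 1 = -563, so α^2 - α + (1 + 563)/4 = 0. Since -563 ≡ 1 (mod 4), (1 + 563)/4 = 141 ∈ Z. The polynomial x^2 - x + 141 has discriminant 1 - 4·(141) = -563, which is not a perfect square in Q (d = -563 is squarefree and ≠ 1), so x^2 - x + 141 is irreducible over Q. It is the minimal polynomial of α.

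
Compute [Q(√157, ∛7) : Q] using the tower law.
[Q(√157, ∛7) : Q] = 6

Let L = Q(√157, ∛7). Since Q(√157) ⊂ L and [Q(√157):Q] = 2, the tower law gives 2 | [L:Q]. Likewise Q(∛7) ⊂ L with [Q(∛7):Q] = 3 (because 7 is not a perfect cube), so 3 | [L:Q]. As gcd(2,3) = 1, [L:Q] is divisible by 6. Conversely L is generated over Q by √157 and ∛7, so [L:Q] ≤ 2·3 = 6. Therefore [Q(√157, ∛7) : Q] = 6.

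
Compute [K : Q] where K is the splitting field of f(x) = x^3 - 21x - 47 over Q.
[K : Q] = 6

By the rational root test, any rational root of the monic integer polynomial f(x) = x^3 - 21x - 47 must be an integer dividing the constant term -47, i.e. one of ±{1, 47}. Evaluating: f(1) = -67, f(-1) = -27, f(47) = 102789, f(-47) = -102883; none is 0, so f has no rational root and is therefore irreducible over Q (a cubic with no linear factor over a field is irreducible). For an irreducible cubic, the Galois group is A_3 or S_3 according as the discriminant disc(f) = -4a^3 - 27b^2 = -4·(-21)^3 - 27·(-47)^2 = -22599 is or is not a square in Q. Here disc(f) = -22599 is not a perfect square in Q, so the Galois group of f over Q is not contained in A_3 and must be all of S_3. The splitting field has degree |S_3| = 6 over Q, so [K : Q] = 6.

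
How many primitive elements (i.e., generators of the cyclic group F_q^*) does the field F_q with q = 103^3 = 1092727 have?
There are φ(1092726) = 342720 primitive elements

F_q^* is cyclic of order q - 1 = 1092726. A cyclic group of order m has exactly φ(m) generators. Here m = 1092726 = 2 · 3^2 · 17 · 3571, so the number of primitive elements is φ(1092726) = 342720.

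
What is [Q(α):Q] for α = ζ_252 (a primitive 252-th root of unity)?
[Q(α):Q] = 72

The minimal polynomial of ζ_252 over Q is the 252-th cyclotomic polynomial Φ_252(x), which is irreducible over Q and has degree φ(252) = 72. Hence [Q(α):Q] = φ(252) = 72.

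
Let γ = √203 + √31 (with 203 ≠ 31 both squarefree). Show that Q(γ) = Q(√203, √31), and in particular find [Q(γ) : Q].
[Q(γ) : Q] = 4 (equivalently, Q(γ) = Q(√203, √31))

Obviously Q(γ) ⊆ Q(√203, √31), and [Q(√203, √31):Q] = 4 (since 203, 31 are distinct squarefree integers > 1 with 6293 not a perfect square). To show equality we compute the minimal polynomial of γ. From γ = √203 + √31: γ^2 = 203 + 2√(6293) + 31 = 234 + 2√(6293), so γ^2 - 234 = 2√(6293); squaring, (γ^2 - 234)^2 = 4·6293, i.e. γ^4 - 468γ^2 + 54756 - 25172 = 0, i.e. γ^4 - 468γ^2 + 29584 = 0. So γ is a root of x^4 - 468x^2 + 29584. This polynomial is irreducible over Q: it has no rational root (each ±√203 ± √31 is irrational), and any factorization into two quadratics over Q would force √(6293) ∈ Q (pairing opposite roots) or √203, √31 ∈ Q (other pairings), all impossible. Hence [Q(γ):Q] = 4 = [Q(√203, √31):Q], so Q(γ) = Q(√203, √31).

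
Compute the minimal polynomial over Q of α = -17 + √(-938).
m_α(x) = x^2 + 34x + 1227

From α + 17 = √(-938), squaring gives (α + 17)^2 = -938, i.e. α^2 + 34α + 289 = -938, so α^2 + 34α + 1227 = 0. The discriminant of x^2 + 34x + 1227 is (34)^2 - 4·(1227) = 1156 - 4908 = -3752, and 4·(-938) is not a perfect square in Q since -938 is squarefree and ≠ 1. Hence x^2 + 34x + 1227 is irreducible over Q and is the minimal polynomial of α.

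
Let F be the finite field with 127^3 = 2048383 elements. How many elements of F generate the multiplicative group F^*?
There are φ(2048382) = 585144 primitive elements

F_q^* is cyclic of order q - 1 = 2048382. A cyclic group of order m has exactly φ(m) generators. Here m = 2048382 = 2 · 3^3 · 7 · 5419, so the number of primitive elements is φ(2048382) = 585144.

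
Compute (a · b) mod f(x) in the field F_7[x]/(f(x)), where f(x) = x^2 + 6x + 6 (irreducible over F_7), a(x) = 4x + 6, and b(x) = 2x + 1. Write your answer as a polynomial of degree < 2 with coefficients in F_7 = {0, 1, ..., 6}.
a · b ≡ 3x (mod f(x))

Multiply in F_7[x]: a(x)·b(x) = (4x + 6)·(2x + 1) = x^2 + 2x + 6. This has degree ≥ 2, so divide by f(x) over F_7: x^2 + 2x + 6 = (1)·(x^2 + 6x + 6) + (3x). Hence a·b ≡ 3x (mod f). (F_7[x]/(f) is a field with 7^2 = 49 elements since f is irreducible of degree 2.)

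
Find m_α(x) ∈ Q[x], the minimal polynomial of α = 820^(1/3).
m_α(x) = x^3 - 820

α satisfies α^3 = 820, so x^3 - 820 annihilates α. By the rational root test, a rational root p/q (in lowest terms) of x^3 - 820 would satisfy p^3 = 820 q^3, forcing q = 1 and p^3 = 820; but 820 is not a perfect cube, contradiction. A monic cubic over Q with no rational root is irreducible (any nontrivial factorization would include a linear factor). Hence x^3 - 820 is the minimal polynomial of α, and in particular [Q(α):Q] = 3.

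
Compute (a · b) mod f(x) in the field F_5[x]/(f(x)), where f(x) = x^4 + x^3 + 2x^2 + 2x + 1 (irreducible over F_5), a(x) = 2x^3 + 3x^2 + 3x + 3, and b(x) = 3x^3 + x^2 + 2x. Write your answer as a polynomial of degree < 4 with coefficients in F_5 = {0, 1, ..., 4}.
a · b ≡ 2x^3 + 3x + 1 (mod f(x))

Multiply in F_5[x]: a(x)·b(x) = (2x^3 + 3x^2 + 3x + 3)·(3x^3 + x^2 + 2x) = x^6 + x^5 + x^4 + 3x^3 + 4x^2 + x. This has degree ≥ 4, so divide by f(x) over F_5: x^6 + x^5 + x^4 + 3x^3 + 4x^2 + x = (x^2 + 4)·(x^4 + x^3 + 2x^2 + 2x + 1) + (2x^3 + 3x + 1). Hence a·b ≡ 2x^3 + 3x + 1 (mod f). (F_5[x]/(f) is a field with 5^4 = 625 elements since f is irreducible of degree 4.)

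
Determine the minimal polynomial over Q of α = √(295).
m_α(x) = x^2 - 295

α satisfies α^2 - 295 = 0, so x^2 - 295 annihilates α. Since d = 295 is squarefree and ≠ 1, it is not a perfect square in Q, so x^2 - 295 has no rational root and is therefore irreducible over Q (a degree-2 polynomial over a field is irreducible iff it has no root). Hence m_α(x) = x^2 - 295.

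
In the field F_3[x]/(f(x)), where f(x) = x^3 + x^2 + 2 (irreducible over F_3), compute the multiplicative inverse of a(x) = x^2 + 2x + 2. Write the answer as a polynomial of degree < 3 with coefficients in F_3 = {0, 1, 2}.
a(x)^(-1) ≡ 2x + 1 (mod f(x))

Since f is irreducible over F_3, F_3[x]/(f) is a field and a(x) ≠ 0 has an inverse. Apply the extended Euclidean algorithm to f(x) and a(x) in F_3[x]: f(x) = (x + 2)·a(x) + (1). The last nonzero remainder is the constant 1 = gcd(f, a) in F_3. Back-substituting through the division chain expresses 1 = s(x)·a(x) + t(x)·f(x) with s(x) ≡ 2x + 1 (mod f), so a(x)^(-1) ≡ s(x) = 2x + 1 (mod f). Check: (x^2 + 2x + 2)·(2x + 1) = 2x^3 + 2x^2 + 2 ≡ 1 (mod x^3 + x^2 + 2).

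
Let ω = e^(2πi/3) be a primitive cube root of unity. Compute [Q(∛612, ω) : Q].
[Q(∛612, ω) : Q] = 6

[Q(∛612):Q] = 3 (min poly x^3 - 612, irreducible since 612 is not a perfect cube). [Q(ω):Q] = 2 (min poly x^2 + x + 1). Since Q(∛612) ⊂ R and ω ∉ R, we have ω ∉ Q(∛612), so x^2 + x + 1 remains irreducible over Q(∛612) and [Q(∛612, ω) : Q(∛612)] = 2. By the tower law, [Q(∛612, ω) : Q] = 3 · 2 = 6. (In fact Q(∛612, ω) is the splitting field of x^3 - 612 over Q.)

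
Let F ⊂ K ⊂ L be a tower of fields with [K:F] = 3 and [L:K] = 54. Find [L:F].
[L:F] = 162

The tower law says that for any tower of field extensions F ⊂ K ⊂ L with finite degrees, [L:F] = [L:K] · [K:F]. Here this gives [L:F] = 54 · 3 = 162.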